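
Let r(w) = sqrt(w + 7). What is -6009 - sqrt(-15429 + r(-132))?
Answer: -6009 - sqrt(-15429 + 5*I*sqrt(5)) ≈ -6009.0 - 124.21*I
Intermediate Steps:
r(w) = sqrt(7 + w)
-6009 - sqrt(-15429 + r(-132)) = -6009 - sqrt(-15429 + sqrt(7 - 132)) = -6009 - sqrt(-15429 + sqrt(-125)) = -6009 - sqrt(-15429 + 5*I*sqrt(5))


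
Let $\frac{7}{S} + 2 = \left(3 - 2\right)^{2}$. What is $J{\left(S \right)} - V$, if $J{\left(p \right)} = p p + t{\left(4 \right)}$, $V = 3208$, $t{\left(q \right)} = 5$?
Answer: $-3154$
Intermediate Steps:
$S = -7$ ($S = \frac{7}{-2 + \left(3 - 2\right)^{2}} = \frac{7}{-2 + 1^{2}} = \frac{7}{-2 + 1} = \frac{7}{-1} = 7 \left(-1\right) = -7$)
$J{\left(p \right)} = 5 + p^{2}$ ($J{\left(p \right)} = p p + 5 = p^{2} + 5 = 5 + p^{2}$)
$J{\left(S \right)} - V = \left(5 + \left(-7\right)^{2}\right) - 3208 = \left(5 + 49\right) - 3208 = 54 - 3208 = -3154$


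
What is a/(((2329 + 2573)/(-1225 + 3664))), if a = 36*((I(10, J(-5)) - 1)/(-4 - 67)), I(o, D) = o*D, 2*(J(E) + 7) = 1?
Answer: 965844/58007 ≈ 16.650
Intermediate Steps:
J(E) = -13/2 (J(E) = -7 + (½)*1 = -7 + ½ = -13/2)
I(o, D) = D*o
a = 2376/71 (a = 36*((-13/2*10 - 1)/(-4 - 67)) = 36*((-65 - 1)/(-71)) = 36*(-66*(-1/71)) = 36*(66/71) = 2376/71 ≈ 33.465)
a/(((2329 + 2573)/(-1225 + 3664))) = 2376/(71*(((2329 + 2573)/(-1225 + 3664)))) = 2376/(71*((4902/2439))) = 2376/(71*((4902*(1/2439)))) = 2376/(71*(1634/813)) = (2376/71)*(813/1634) = 965844/58007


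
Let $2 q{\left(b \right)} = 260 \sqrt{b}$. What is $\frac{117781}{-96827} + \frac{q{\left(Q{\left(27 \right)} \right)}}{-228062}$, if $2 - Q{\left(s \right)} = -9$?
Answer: $- \frac{117781}{96827} - \frac{65 \sqrt{11}}{114031} \approx -1.2183$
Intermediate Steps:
$Q{\left(s \right)} = 11$ ($Q{\left(s \right)} = 2 - -9 = 2 + 9 = 11$)
$q{\left(b \right)} = 130 \sqrt{b}$ ($q{\left(b \right)} = \frac{260 \sqrt{b}}{2} = 130 \sqrt{b}$)
$\frac{117781}{-96827} + \frac{q{\left(Q{\left(27 \right)} \right)}}{-228062} = \frac{117781}{-96827} + \frac{130 \sqrt{11}}{-228062} = 117781 \left(- \frac{1}{96827}\right) + 130 \sqrt{11} \left(- \frac{1}{228062}\right) = - \frac{117781}{96827} - \frac{65 \sqrt{11}}{114031}$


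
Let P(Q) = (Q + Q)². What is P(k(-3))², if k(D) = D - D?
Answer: 0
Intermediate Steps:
k(D) = 0
P(Q) = 4*Q² (P(Q) = (2*Q)² = 4*Q²)
P(k(-3))² = (4*0²)² = (4*0)² = 0² = 0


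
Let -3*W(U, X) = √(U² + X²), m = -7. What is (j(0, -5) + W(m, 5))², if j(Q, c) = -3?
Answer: (9 + √74)²/9 ≈ 34.427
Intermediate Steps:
W(U, X) = -√(U² + X²)/3
(j(0, -5) + W(m, 5))² = (-3 - √((-7)² + 5²)/3)² = (-3 - √(49 + 25)/3)² = (-3 - √74/3)²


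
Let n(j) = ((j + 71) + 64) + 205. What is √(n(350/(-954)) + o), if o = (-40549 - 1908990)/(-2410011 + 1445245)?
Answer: √8039417107900023934/153397794 ≈ 18.484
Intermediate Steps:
o = 1949539/964766 (o = -1949539/(-964766) = -1949539*(-1/964766) = 1949539/964766 ≈ 2.0207)
n(j) = 340 + j (n(j) = ((71 + j) + 64) + 205 = (135 + j) + 205 = 340 + j)
√(n(350/(-954)) + o) = √((340 + 350/(-954)) + 1949539/964766) = √((340 + 350*(-1/954)) + 1949539/964766) = √((340 - 175/477) + 1949539/964766) = √(162005/477 + 1949539/964766) = √(157226845933/460193382) = √8039417107900023934/153397794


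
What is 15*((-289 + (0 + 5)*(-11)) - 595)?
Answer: -14085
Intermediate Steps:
15*((-289 + (0 + 5)*(-11)) - 595) = 15*((-289 + 5*(-11)) - 595) = 15*((-289 - 55) - 595) = 15*(-344 - 595) = 15*(-939) = -14085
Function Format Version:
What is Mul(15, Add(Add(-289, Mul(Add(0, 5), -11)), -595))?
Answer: -14085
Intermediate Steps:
Mul(15, Add(Add(-289, Mul(Add(0, 5), -11)), -595)) = Mul(15, Add(Add(-289, Mul(5, -11)), -595)) = Mul(15, Add(Add(-289, -55), -595)) = Mul(15, Add(-344, -595)) = Mul(15, -939) = -14085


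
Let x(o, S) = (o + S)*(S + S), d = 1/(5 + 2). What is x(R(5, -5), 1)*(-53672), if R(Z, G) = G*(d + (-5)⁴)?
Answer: 2347935312/7 ≈ 3.3542e+8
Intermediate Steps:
d = ⅐ (d = 1/7 = ⅐ ≈ 0.14286)
R(Z, G) = 4376*G/7 (R(Z, G) = G*(⅐ + (-5)⁴) = G*(⅐ + 625) = G*(4376/7) = 4376*G/7)
x(o, S) = 2*S*(S + o) (x(o, S) = (S + o)*(2*S) = 2*S*(S + o))
x(R(5, -5), 1)*(-53672) = (2*1*(1 + (4376/7)*(-5)))*(-53672) = (2*1*(1 - 21880/7))*(-53672) = (2*1*(-21873/7))*(-53672) = -43746/7*(-53672) = 2347935312/7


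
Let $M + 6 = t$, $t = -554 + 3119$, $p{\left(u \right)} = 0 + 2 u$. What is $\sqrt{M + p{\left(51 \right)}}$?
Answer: $\sqrt{2661} \approx 51.585$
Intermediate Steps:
$p{\left(u \right)} = 2 u$
$t = 2565$
$M = 2559$ ($M = -6 + 2565 = 2559$)
$\sqrt{M + p{\left(51 \right)}} = \sqrt{2559 + 2 \cdot 51} = \sqrt{2559 + 102} = \sqrt{2661}$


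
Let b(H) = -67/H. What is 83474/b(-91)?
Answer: 7596134/67 ≈ 1.1338e+5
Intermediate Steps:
83474/b(-91) = 83474/((-67/(-91))) = 83474/((-67*(-1/91))) = 83474/(67/91) = 83474*(91/67) = 7596134/67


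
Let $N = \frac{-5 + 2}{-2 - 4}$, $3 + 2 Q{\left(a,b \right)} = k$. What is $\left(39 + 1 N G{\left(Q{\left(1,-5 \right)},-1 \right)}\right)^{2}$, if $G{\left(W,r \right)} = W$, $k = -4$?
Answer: $\frac{22201}{16} \approx 1387.6$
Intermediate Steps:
$Q{\left(a,b \right)} = - \frac{7}{2}$ ($Q{\left(a,b \right)} = - \frac{3}{2} + \frac{1}{2} \left(-4\right) = - \frac{3}{2} - 2 = - \frac{7}{2}$)
$N = \frac{1}{2}$ ($N = - \frac{3}{-6} = \left(-3\right) \left(- \frac{1}{6}\right) = \frac{1}{2} \approx 0.5$)
$\left(39 + 1 N G{\left(Q{\left(1,-5 \right)},-1 \right)}\right)^{2} = \left(39 + 1 \cdot \frac{1}{2} \left(- \frac{7}{2}\right)\right)^{2} = \left(39 + \frac{1}{2} \left(- \frac{7}{2}\right)\right)^{2} = \left(39 - \frac{7}{4}\right)^{2} = \left(\frac{149}{4}\right)^{2} = \frac{22201}{16}$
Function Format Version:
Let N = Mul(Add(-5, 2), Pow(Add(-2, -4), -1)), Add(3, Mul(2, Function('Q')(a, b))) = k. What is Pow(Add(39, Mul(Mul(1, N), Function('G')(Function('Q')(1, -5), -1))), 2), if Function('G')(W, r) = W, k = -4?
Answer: Rational(22201, 16) ≈ 1387.6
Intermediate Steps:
Function('Q')(a, b) = Rational(-7, 2) (Function('Q')(a, b) = Add(Rational(-3, 2), Mul(Rational(1, 2), -4)) = Add(Rational(-3, 2), -2) = Rational(-7, 2))
N = Rational(1, 2) (N = Mul(-3, Pow(-6, -1)) = Mul(-3, Rational(-1, 6)) = Rational(1, 2) ≈ 0.50000)
Pow(Add(39, Mul(Mul(1, N), Function('G')(Function('Q')(1, -5), -1))), 2) = Pow(Add(39, Mul(Mul(1, Rational(1, 2)), Rational(-7, 2))), 2) = Pow(Add(39, Mul(Rational(1, 2), Rational(-7, 2))), 2) = Pow(Add(39, Rational(-7, 4)), 2) = Pow(Rational(149, 4), 2) = Rational(22201, 16)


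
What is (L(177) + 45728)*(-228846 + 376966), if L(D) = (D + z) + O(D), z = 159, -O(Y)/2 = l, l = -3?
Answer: 6823888400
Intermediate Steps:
O(Y) = 6 (O(Y) = -2*(-3) = 6)
L(D) = 165 + D (L(D) = (D + 159) + 6 = (159 + D) + 6 = 165 + D)
(L(177) + 45728)*(-228846 + 376966) = ((165 + 177) + 45728)*(-228846 + 376966) = (342 + 45728)*148120 = 46070*148120 = 6823888400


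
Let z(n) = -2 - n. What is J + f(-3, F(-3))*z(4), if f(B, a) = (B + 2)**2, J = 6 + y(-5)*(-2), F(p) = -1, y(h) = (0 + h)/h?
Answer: -2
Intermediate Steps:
y(h) = 1 (y(h) = h/h = 1)
J = 4 (J = 6 + 1*(-2) = 6 - 2 = 4)
f(B, a) = (2 + B)**2
J + f(-3, F(-3))*z(4) = 4 + (2 - 3)**2*(-2 - 1*4) = 4 + (-1)**2*(-2 - 4) = 4 + 1*(-6) = 4 - 6 = -2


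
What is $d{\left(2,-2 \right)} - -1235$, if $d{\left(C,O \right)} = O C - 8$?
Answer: $1223$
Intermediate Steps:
$d{\left(C,O \right)} = -8 + C O$ ($d{\left(C,O \right)} = C O - 8 = -8 + C O$)
$d{\left(2,-2 \right)} - -1235 = \left(-8 + 2 \left(-2\right)\right) - -1235 = \left(-8 - 4\right) + 1235 = -12 + 1235 = 1223$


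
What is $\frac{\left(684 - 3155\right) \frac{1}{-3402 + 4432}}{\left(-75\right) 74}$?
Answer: $\frac{2471}{5716500} \approx 0.00043226$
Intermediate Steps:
$\frac{\left(684 - 3155\right) \frac{1}{-3402 + 4432}}{\left(-75\right) 74} = \frac{\left(-2471\right) \frac{1}{1030}}{-5550} = \left(-2471\right) \frac{1}{1030} \left(- \frac{1}{5550}\right) = \left(- \frac{2471}{1030}\right) \left(- \frac{1}{5550}\right) = \frac{2471}{5716500}$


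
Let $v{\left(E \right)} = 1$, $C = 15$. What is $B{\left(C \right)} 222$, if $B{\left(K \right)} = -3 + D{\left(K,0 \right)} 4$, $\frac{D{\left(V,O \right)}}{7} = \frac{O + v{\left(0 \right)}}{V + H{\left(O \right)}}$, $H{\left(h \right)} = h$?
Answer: $- \frac{1258}{5} \approx -251.6$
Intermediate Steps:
$D{\left(V,O \right)} = \frac{7 \left(1 + O\right)}{O + V}$ ($D{\left(V,O \right)} = 7 \frac{O + 1}{V + O} = 7 \frac{1 + O}{O + V} = \frac{7 \left(1 + O\right)}{O + V}$)
$B{\left(K \right)} = -3 + \frac{28}{K}$ ($B{\left(K \right)} = -3 + \frac{7 \left(1 + 0\right)}{0 + K} 4 = -3 + 7 \frac{1}{K} 1 \cdot 4 = -3 + \frac{7}{K} 4 = -3 + \frac{28}{K}$)
$B{\left(C \right)} 222 = \left(-3 + \frac{28}{15}\right) 222 = \left(- \frac{17}{15}\right) 222 = - \frac{1258}{5}$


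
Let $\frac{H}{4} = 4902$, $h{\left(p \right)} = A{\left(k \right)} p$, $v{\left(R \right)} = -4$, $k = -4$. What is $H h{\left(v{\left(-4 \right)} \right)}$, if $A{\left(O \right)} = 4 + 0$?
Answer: $-313728$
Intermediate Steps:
$A{\left(O \right)} = 4$
$h{\left(p \right)} = 4 p$
$H = 19608$ ($H = 4 \cdot 4902 = 19608$)
$H h{\left(v{\left(-4 \right)} \right)} = 19608 \cdot 4 \left(-4\right) = 19608 \left(-16\right) = -313728$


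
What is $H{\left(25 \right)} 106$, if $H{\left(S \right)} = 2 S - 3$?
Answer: $4982$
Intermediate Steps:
$H{\left(S \right)} = -3 + 2 S$
$H{\left(25 \right)} 106 = \left(-3 + 2 \cdot 25\right) 106 = \left(-3 + 50\right) 106 = 47 \cdot 106 = 4982$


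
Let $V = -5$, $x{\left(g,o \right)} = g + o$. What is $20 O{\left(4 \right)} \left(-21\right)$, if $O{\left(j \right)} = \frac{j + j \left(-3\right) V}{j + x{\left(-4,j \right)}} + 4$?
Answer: $-8400$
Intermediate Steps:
$O{\left(j \right)} = 4 + \frac{16 j}{-4 + 2 j}$ ($O{\left(j \right)} = \frac{j + j \left(-3\right) \left(-5\right)}{j + \left(-4 + j\right)} + 4 = \frac{j + - 3 j \left(-5\right)}{-4 + 2 j} + 4 = \frac{j + 15 j}{-4 + 2 j} + 4 = \frac{16 j}{-4 + 2 j} + 4 = 4 + \frac{16 j}{-4 + 2 j}$)
$20 O{\left(4 \right)} \left(-21\right) = 20 \frac{4 \left(-2 + 3 \cdot 4\right)}{-2 + 4} \left(-21\right) = 20 \frac{4 \left(-2 + 12\right)}{2} \left(-21\right) = 20 \cdot 4 \cdot \frac{1}{2} \cdot 10 \left(-21\right) = 20 \cdot 20 \left(-21\right) = 400 \left(-21\right) = -8400$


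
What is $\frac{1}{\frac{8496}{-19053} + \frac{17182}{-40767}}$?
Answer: $- \frac{86303739}{74858342} \approx -1.1529$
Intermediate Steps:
$\frac{1}{\frac{8496}{-19053} + \frac{17182}{-40767}} = \frac{1}{8496 \left(- \frac{1}{19053}\right) + 17182 \left(- \frac{1}{40767}\right)} = \frac{1}{- \frac{944}{2117} - \frac{17182}{40767}} = \frac{1}{- \frac{74858342}{86303739}} = - \frac{86303739}{74858342}$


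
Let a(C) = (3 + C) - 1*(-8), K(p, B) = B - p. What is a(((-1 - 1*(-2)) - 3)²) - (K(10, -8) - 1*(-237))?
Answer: -204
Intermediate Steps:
a(C) = 11 + C (a(C) = (3 + C) + 8 = 11 + C)
a(((-1 - 1*(-2)) - 3)²) - (K(10, -8) - 1*(-237)) = (11 + ((-1 - 1*(-2)) - 3)²) - ((-8 - 1*10) - 1*(-237)) = (11 + ((-1 + 2) - 3)²) - ((-8 - 10) + 237) = (11 + (1 - 3)²) - (-18 + 237) = (11 + (-2)²) - 1*219 = (11 + 4) - 219 = 15 - 219 = -204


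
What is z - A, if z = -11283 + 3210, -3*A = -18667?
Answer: -42886/3 ≈ -14295.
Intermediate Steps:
A = 18667/3 (A = -⅓*(-18667) = 18667/3 ≈ 6222.3)
z = -8073
z - A = -8073 - 1*18667/3 = -8073 - 18667/3 = -42886/3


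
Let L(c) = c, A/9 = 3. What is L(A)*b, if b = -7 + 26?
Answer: 513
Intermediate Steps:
A = 27 (A = 9*3 = 27)
b = 19
L(A)*b = 27*19 = 513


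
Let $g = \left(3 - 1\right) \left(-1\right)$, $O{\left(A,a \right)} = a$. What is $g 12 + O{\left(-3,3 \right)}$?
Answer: $-21$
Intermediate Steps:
$g = -2$ ($g = 2 \left(-1\right) = -2$)
$g 12 + O{\left(-3,3 \right)} = \left(-2\right) 12 + 3 = -24 + 3 = -21$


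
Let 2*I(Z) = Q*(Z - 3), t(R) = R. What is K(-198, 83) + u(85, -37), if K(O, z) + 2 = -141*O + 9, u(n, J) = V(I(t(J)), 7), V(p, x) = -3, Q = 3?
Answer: 27922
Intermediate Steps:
I(Z) = -9/2 + 3*Z/2 (I(Z) = (3*(Z - 3))/2 = (3*(-3 + Z))/2 = (-9 + 3*Z)/2 = -9/2 + 3*Z/2)
u(n, J) = -3
K(O, z) = 7 - 141*O (K(O, z) = -2 + (-141*O + 9) = -2 + (9 - 141*O) = 7 - 141*O)
K(-198, 83) + u(85, -37) = (7 - 141*(-198)) - 3 = (7 + 27918) - 3 = 27925 - 3 = 27922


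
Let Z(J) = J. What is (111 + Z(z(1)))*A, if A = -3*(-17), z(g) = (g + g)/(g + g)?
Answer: 5712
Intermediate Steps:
z(g) = 1 (z(g) = (2*g)/((2*g)) = (2*g)*(1/(2*g)) = 1)
A = 51
(111 + Z(z(1)))*A = (111 + 1)*51 = 112*51 = 5712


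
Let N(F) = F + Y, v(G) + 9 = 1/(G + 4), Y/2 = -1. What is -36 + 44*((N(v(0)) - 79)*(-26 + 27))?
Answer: -3985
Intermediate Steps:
Y = -2 (Y = 2*(-1) = -2)
v(G) = -9 + 1/(4 + G) (v(G) = -9 + 1/(G + 4) = -9 + 1/(4 + G))
N(F) = -2 + F (N(F) = F - 2 = -2 + F)
-36 + 44*((N(v(0)) - 79)*(-26 + 27)) = -36 + 44*(((-2 + (-35 - 9*0)/(4 + 0)) - 79)*(-26 + 27)) = -36 + 44*(((-2 + (-35 + 0)/4) - 79)*1) = -36 + 44*(((-2 + (1/4)*(-35)) - 79)*1) = -36 + 44*(((-2 - 35/4) - 79)*1) = -36 + 44*((-43/4 - 79)*1) = -36 + 44*(-359/4*1) = -36 + 44*(-359/4) = -36 - 3949 = -3985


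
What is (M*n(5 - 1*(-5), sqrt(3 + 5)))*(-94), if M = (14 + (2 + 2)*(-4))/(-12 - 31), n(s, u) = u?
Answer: -376*sqrt(2)/43 ≈ -12.366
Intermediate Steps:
M = 2/43 (M = (14 + 4*(-4))/(-43) = (14 - 16)*(-1/43) = -2*(-1/43) = 2/43 ≈ 0.046512)
(M*n(5 - 1*(-5), sqrt(3 + 5)))*(-94) = (2*sqrt(3 + 5)/43)*(-94) = (2*sqrt(8)/43)*(-94) = (2*(2*sqrt(2))/43)*(-94) = (4*sqrt(2)/43)*(-94) = -376*sqrt(2)/43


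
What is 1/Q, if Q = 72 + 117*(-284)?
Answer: -1/33156 ≈ -3.0160e-5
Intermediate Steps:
Q = -33156 (Q = 72 - 33228 = -33156)
1/Q = 1/(-33156) = -1/33156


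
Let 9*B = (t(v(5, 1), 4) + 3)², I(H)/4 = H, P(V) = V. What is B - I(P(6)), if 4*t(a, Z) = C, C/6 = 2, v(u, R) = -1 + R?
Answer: -20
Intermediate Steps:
C = 12 (C = 6*2 = 12)
t(a, Z) = 3 (t(a, Z) = (¼)*12 = 3)
I(H) = 4*H
B = 4 (B = (3 + 3)²/9 = (⅑)*6² = (⅑)*36 = 4)
B - I(P(6)) = 4 - 4*6 = 4 - 1*24 = 4 - 24 = -20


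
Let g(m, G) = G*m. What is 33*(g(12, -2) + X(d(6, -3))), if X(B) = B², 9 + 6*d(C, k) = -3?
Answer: -660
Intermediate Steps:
d(C, k) = -2 (d(C, k) = -3/2 + (⅙)*(-3) = -3/2 - ½ = -2)
33*(g(12, -2) + X(d(6, -3))) = 33*(-2*12 + (-2)²) = 33*(-24 + 4) = 33*(-20) = -660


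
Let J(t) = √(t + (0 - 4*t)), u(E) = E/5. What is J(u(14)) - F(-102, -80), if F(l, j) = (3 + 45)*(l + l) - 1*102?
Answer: 9894 + I*√210/5 ≈ 9894.0 + 2.8983*I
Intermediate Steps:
u(E) = E/5 (u(E) = E*(⅕) = E/5)
J(t) = √3*√(-t) (J(t) = √(t - 4*t) = √(-3*t) = √3*√(-t))
F(l, j) = -102 + 96*l (F(l, j) = 48*(2*l) - 102 = 96*l - 102 = -102 + 96*l)
J(u(14)) - F(-102, -80) = √3*√(-14/5) - (-102 + 96*(-102)) = √3*√(-1*14/5) - (-102 - 9792) = √3*√(-14/5) - 1*(-9894) = √3*(I*√70/5) + 9894 = I*√210/5 + 9894 = 9894 + I*√210/5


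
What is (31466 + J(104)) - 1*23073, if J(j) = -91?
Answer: 8302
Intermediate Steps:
(31466 + J(104)) - 1*23073 = (31466 - 91) - 1*23073 = 31375 - 23073 = 8302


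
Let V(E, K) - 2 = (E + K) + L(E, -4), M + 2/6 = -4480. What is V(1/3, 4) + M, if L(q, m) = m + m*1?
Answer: -4482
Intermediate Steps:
M = -13441/3 (M = -⅓ - 4480 = -13441/3 ≈ -4480.3)
L(q, m) = 2*m (L(q, m) = m + m = 2*m)
V(E, K) = -6 + E + K (V(E, K) = 2 + ((E + K) + 2*(-4)) = 2 + ((E + K) - 8) = 2 + (-8 + E + K) = -6 + E + K)
V(1/3, 4) + M = (-6 + 1/3 + 4) - 13441/3 = (-6 + ⅓ + 4) - 13441/3 = -5/3 - 13441/3 = -4482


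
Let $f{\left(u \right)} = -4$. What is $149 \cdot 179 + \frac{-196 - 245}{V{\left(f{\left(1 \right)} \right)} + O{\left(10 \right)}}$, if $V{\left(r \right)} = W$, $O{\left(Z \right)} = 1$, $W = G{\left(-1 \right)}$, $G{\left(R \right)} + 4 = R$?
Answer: $\frac{107125}{4} \approx 26781.0$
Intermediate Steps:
$G{\left(R \right)} = -4 + R$
$W = -5$ ($W = -4 - 1 = -5$)
$V{\left(r \right)} = -5$
$149 \cdot 179 + \frac{-196 - 245}{V{\left(f{\left(1 \right)} \right)} + O{\left(10 \right)}} = 149 \cdot 179 + \frac{-196 - 245}{-5 + 1} = 26671 - \frac{441}{-4} = 26671 - - \frac{441}{4} = 26671 + \frac{441}{4} = \frac{107125}{4}$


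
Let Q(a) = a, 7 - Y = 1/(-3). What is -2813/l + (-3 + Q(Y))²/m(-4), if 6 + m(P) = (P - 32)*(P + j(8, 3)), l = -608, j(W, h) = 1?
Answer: 1342543/279072 ≈ 4.8107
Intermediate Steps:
Y = 22/3 (Y = 7 - 1/(-3) = 7 - 1*(-⅓) = 7 + ⅓ = 22/3 ≈ 7.3333)
m(P) = -6 + (1 + P)*(-32 + P) (m(P) = -6 + (P - 32)*(P + 1) = -6 + (-32 + P)*(1 + P) = -6 + (1 + P)*(-32 + P))
-2813/l + (-3 + Q(Y))²/m(-4) = -2813/(-608) + (-3 + 22/3)²/(-38 + (-4)² - 31*(-4)) = -2813*(-1/608) + (13/3)²/(-38 + 16 + 124) = 2813/608 + (169/9)/102 = 2813/608 + (169/9)*(1/102) = 2813/608 + 169/918 = 1342543/279072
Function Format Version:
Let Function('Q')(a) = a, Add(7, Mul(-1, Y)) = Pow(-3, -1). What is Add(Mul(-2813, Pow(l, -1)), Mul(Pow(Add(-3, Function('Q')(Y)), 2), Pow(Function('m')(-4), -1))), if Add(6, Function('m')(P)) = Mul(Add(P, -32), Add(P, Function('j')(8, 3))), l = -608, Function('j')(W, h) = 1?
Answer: Rational(1342543, 279072) ≈ 4.8107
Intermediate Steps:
Y = Rational(22, 3) (Y = Add(7, Mul(-1, Pow(-3, -1))) = Add(7, Mul(-1, Rational(-1, 3))) = Add(7, Rational(1, 3)) = Rational(22, 3) ≈ 7.3333)
Function('m')(P) = Add(-6, Mul(Add(1, P), Add(-32, P))) (Function('m')(P) = Add(-6, Mul(Add(P, -32), Add(P, 1))) = Add(-6, Mul(Add(-32, P), Add(1, P))) = Add(-6, Mul(Add(1, P), Add(-32, P))))
Add(Mul(-2813, Pow(l, -1)), Mul(Pow(Add(-3, Function('Q')(Y)), 2), Pow(Function('m')(-4), -1))) = Add(Mul(-2813, Pow(-608, -1)), Mul(Pow(Add(-3, Rational(22, 3)), 2), Pow(Add(-38, Pow(-4, 2), Mul(-31, -4)), -1))) = Add(Mul(-2813, Rational(-1, 608)), Mul(Pow(Rational(13, 3), 2), Pow(Add(-38, 16, 124), -1))) = Add(Rational(2813, 608), Mul(Rational(169, 9), Pow(102, -1))) = Add(Rational(2813, 608), Mul(Rational(169, 9), Rational(1, 102))) = Add(Rational(2813, 608), Rational(169, 918)) = Rational(1342543, 279072)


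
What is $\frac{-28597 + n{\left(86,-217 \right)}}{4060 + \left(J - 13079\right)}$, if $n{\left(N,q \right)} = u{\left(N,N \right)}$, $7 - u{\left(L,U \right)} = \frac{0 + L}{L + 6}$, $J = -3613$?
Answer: $\frac{1315183}{581072} \approx 2.2634$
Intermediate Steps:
$u{\left(L,U \right)} = 7 - \frac{L}{6 + L}$ ($u{\left(L,U \right)} = 7 - \frac{0 + L}{L + 6} = 7 - \frac{L}{6 + L}$)
$n{\left(N,q \right)} = \frac{6 \left(7 + N\right)}{6 + N}$
$\frac{-28597 + n{\left(86,-217 \right)}}{4060 + \left(J - 13079\right)} = \frac{-28597 + \frac{6 \left(7 + 86\right)}{6 + 86}}{4060 - 16692} = \frac{-28597 + 6 \cdot \frac{1}{92} \cdot 93}{4060 - 16692} = \frac{-28597 + \frac{279}{46}}{-12632} = \left(- \frac{1315183}{46}\right) \left(- \frac{1}{12632}\right) = \frac{1315183}{581072}$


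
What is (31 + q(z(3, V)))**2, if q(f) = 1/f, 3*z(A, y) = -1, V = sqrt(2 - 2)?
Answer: 784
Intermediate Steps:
V = 0 (V = sqrt(0) = 0)
z(A, y) = -1/3 (z(A, y) = (1/3)*(-1) = -1/3)
(31 + q(z(3, V)))**2 = (31 + 1/(-1/3))**2 = (31 - 3)**2 = 28**2 = 784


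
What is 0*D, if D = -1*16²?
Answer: 0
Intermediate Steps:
D = -256 (D = -1*256 = -256)
0*D = 0*(-256) = 0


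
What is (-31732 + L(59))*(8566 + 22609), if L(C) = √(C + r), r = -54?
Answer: -989245100 + 31175*√5 ≈ -9.8918e+8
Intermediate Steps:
L(C) = √(-54 + C) (L(C) = √(C - 54) = √(-54 + C))
(-31732 + L(59))*(8566 + 22609) = (-31732 + √(-54 + 59))*(8566 + 22609) = (-31732 + √5)*31175 = -989245100 + 31175*√5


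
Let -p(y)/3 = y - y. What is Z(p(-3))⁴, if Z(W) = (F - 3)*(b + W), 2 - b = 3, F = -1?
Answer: 256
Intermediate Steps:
b = -1 (b = 2 - 1*3 = 2 - 3 = -1)
p(y) = 0 (p(y) = -3*(y - y) = -3*0 = 0)
Z(W) = 4 - 4*W (Z(W) = (-1 - 3)*(-1 + W) = -4*(-1 + W) = 4 - 4*W)
Z(p(-3))⁴ = (4 - 4*0)⁴ = (4 + 0)⁴ = 4⁴ = 256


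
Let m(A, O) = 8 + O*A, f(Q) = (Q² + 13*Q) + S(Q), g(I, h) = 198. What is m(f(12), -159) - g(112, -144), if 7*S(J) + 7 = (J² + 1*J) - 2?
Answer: -51229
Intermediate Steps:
S(J) = -9/7 + J/7 + J²/7 (S(J) = -1 + ((J² + 1*J) - 2)/7 = -1 + ((J² + J) - 2)/7 = -1 + ((J + J²) - 2)/7 = -1 + (-2 + J + J²)/7 = -1 + (-2/7 + J/7 + J²/7) = -9/7 + J/7 + J²/7)
f(Q) = -9/7 + 8*Q²/7 + 92*Q/7 (f(Q) = (Q² + 13*Q) + (-9/7 + Q/7 + Q²/7) = -9/7 + 8*Q²/7 + 92*Q/7)
m(A, O) = 8 + A*O
m(f(12), -159) - g(112, -144) = (8 + (-9/7 + (8/7)*12² + (92/7)*12)*(-159)) - 1*198 = (8 + (-9/7 + (8/7)*144 + 1104/7)*(-159)) - 198 = (8 + (-9/7 + 1152/7 + 1104/7)*(-159)) - 198 = (8 + 321*(-159)) - 198 = (8 - 51039) - 198 = -51031 - 198 = -51229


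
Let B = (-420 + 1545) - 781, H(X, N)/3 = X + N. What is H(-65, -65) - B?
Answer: -734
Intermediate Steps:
H(X, N) = 3*N + 3*X (H(X, N) = 3*(X + N) = 3*(N + X) = 3*N + 3*X)
B = 344 (B = 1125 - 781 = 344)
H(-65, -65) - B = (3*(-65) + 3*(-65)) - 1*344 = (-195 - 195) - 344 = -390 - 344 = -734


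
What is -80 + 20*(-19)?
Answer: -460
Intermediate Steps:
-80 + 20*(-19) = -80 - 380 = -460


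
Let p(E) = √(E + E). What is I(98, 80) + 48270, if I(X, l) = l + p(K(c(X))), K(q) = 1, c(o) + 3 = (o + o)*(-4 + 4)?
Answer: 48350 + √2 ≈ 48351.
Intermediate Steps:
c(o) = -3 (c(o) = -3 + (o + o)*(-4 + 4) = -3 + (2*o)*0 = -3 + 0 = -3)
p(E) = √2*√E (p(E) = √(2*E) = √2*√E)
I(X, l) = l + √2 (I(X, l) = l + √2*√1 = l + √2*1 = l + √2)
I(98, 80) + 48270 = (80 + √2) + 48270 = 48350 + √2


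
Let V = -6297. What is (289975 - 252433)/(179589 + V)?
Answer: 6257/28882 ≈ 0.21664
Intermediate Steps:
(289975 - 252433)/(179589 + V) = (289975 - 252433)/(179589 - 6297) = 37542/173292 = 37542*(1/173292) = 6257/28882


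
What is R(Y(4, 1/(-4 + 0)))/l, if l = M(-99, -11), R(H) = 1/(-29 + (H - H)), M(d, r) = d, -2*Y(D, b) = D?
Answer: 1/2871 ≈ 0.00034831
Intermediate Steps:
Y(D, b) = -D/2
R(H) = -1/29 (R(H) = 1/(-29 + 0) = 1/(-29) = -1/29)
l = -99
R(Y(4, 1/(-4 + 0)))/l = -1/29/(-99) = -1/29*(-1/99) = 1/2871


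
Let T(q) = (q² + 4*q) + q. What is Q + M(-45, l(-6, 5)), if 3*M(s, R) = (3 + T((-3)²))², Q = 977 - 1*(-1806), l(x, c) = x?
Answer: 8330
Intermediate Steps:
Q = 2783 (Q = 977 + 1806 = 2783)
T(q) = q² + 5*q
M(s, R) = 5547 (M(s, R) = (3 + (-3)²*(5 + (-3)²))²/3 = (3 + 9*(5 + 9))²/3 = (3 + 9*14)²/3 = (3 + 126)²/3 = (⅓)*129² = (⅓)*16641 = 5547)
Q + M(-45, l(-6, 5)) = 2783 + 5547 = 8330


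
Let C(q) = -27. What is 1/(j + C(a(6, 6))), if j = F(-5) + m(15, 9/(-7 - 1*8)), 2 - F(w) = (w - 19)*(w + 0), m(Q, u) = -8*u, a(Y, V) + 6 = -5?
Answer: -5/701 ≈ -0.0071327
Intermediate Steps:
a(Y, V) = -11 (a(Y, V) = -6 - 5 = -11)
F(w) = 2 - w*(-19 + w) (F(w) = 2 - (w - 19)*(w + 0) = 2 - (-19 + w)*w = 2 - w*(-19 + w))
j = -566/5 (j = (2 - 1*(-5)² + 19*(-5)) - 72/(-7 - 1*8) = (2 - 1*25 - 95) - 72/(-7 - 8) = (2 - 25 - 95) - 72/(-15) = -118 - 72*(-1)/15 = -118 - 8*(-⅗) = -118 + 24/5 = -566/5 ≈ -113.20)
1/(j + C(a(6, 6))) = 1/(-566/5 - 27) = 1/(-701/5) = -5/701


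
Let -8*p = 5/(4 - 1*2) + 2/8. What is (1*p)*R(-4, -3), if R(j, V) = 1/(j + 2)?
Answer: 11/64 ≈ 0.17188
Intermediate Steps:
p = -11/32 (p = -(5/(4 - 1*2) + 2/8)/8 = -(5/(4 - 2) + 2*(⅛))/8 = -(5/2 + ¼)/8 = -⅛*11/4 = -11/32 ≈ -0.34375)
R(j, V) = 1/(2 + j)
(1*p)*R(-4, -3) = (1*(-11/32))/(2 - 4) = -11/32/(-2) = -11/32*(-½) = 11/64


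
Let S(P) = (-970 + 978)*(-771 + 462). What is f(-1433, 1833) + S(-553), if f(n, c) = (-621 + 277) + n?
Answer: -4249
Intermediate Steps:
f(n, c) = -344 + n
S(P) = -2472 (S(P) = 8*(-309) = -2472)
f(-1433, 1833) + S(-553) = (-344 - 1433) - 2472 = -1777 - 2472 = -4249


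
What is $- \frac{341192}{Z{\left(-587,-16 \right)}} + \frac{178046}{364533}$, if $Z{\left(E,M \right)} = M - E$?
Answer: $- \frac{124274079070}{208148343} \approx -597.05$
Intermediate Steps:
$- \frac{341192}{Z{\left(-587,-16 \right)}} + \frac{178046}{364533} = - \frac{341192}{-16 - -587} + \frac{178046}{364533} = - \frac{341192}{-16 + 587} + 178046 \cdot \frac{1}{364533} = - \frac{341192}{571} + \frac{178046}{364533} = - \frac{124274079070}{208148343}$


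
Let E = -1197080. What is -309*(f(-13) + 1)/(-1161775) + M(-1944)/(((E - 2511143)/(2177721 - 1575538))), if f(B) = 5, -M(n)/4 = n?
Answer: -5440091704873758/4308120775825 ≈ -1262.8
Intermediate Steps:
M(n) = -4*n
-309*(f(-13) + 1)/(-1161775) + M(-1944)/(((E - 2511143)/(2177721 - 1575538))) = -309*(5 + 1)/(-1161775) + (-4*(-1944))/(((-1197080 - 2511143)/(2177721 - 1575538))) = -309*6*(-1/1161775) + 7776/((-3708223/602183)) = -1854*(-1/1161775) + 7776/((-3708223*1/602183)) = 1854/1161775 + 7776/(-3708223/602183) = 1854/1161775 + 7776*(-602183/3708223) = 1854/1161775 - 4682575008/3708223 = -5440091704873758/4308120775825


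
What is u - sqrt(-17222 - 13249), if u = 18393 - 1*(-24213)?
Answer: 42606 - I*sqrt(30471) ≈ 42606.0 - 174.56*I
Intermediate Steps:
u = 42606 (u = 18393 + 24213 = 42606)
u - sqrt(-17222 - 13249) = 42606 - sqrt(-17222 - 13249) = 42606 - sqrt(-30471) = 42606 - I*sqrt(30471)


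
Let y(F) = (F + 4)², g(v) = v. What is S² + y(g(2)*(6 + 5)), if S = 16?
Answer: 932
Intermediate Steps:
y(F) = (4 + F)²
S² + y(g(2)*(6 + 5)) = 16² + (4 + 2*(6 + 5))² = 256 + (4 + 2*11)² = 256 + (4 + 22)² = 256 + 26² = 256 + 676 = 932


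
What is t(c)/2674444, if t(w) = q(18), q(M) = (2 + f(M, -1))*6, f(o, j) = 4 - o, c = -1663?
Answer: -18/668611 ≈ -2.6921e-5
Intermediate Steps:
q(M) = 36 - 6*M (q(M) = (2 + (4 - M))*6 = (6 - M)*6 = 36 - 6*M)
t(w) = -72 (t(w) = 36 - 6*18 = 36 - 108 = -72)
t(c)/2674444 = -72/2674444 = -72*1/2674444 = -18/668611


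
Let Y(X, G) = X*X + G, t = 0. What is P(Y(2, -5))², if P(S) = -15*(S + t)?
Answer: 225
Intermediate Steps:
Y(X, G) = G + X² (Y(X, G) = X² + G = G + X²)
P(S) = -15*S (P(S) = -15*(S + 0) = -15*S)
P(Y(2, -5))² = (-15*(-5 + 2²))² = (-15*(-5 + 4))² = (-15*(-1))² = 15² = 225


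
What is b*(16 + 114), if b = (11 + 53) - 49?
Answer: 1950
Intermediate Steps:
b = 15 (b = 64 - 49 = 15)
b*(16 + 114) = 15*(16 + 114) = 15*130 = 1950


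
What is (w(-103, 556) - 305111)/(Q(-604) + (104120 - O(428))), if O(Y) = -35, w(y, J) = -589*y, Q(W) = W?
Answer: -244444/103551 ≈ -2.3606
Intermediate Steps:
(w(-103, 556) - 305111)/(Q(-604) + (104120 - O(428))) = (-589*(-103) - 305111)/(-604 + (104120 - 1*(-35))) = (60667 - 305111)/(-604 + (104120 + 35)) = -244444/(-604 + 104155) = -244444/103551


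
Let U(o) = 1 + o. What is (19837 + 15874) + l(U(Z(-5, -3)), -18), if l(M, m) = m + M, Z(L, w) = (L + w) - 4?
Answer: 35682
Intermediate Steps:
Z(L, w) = -4 + L + w
l(M, m) = M + m
(19837 + 15874) + l(U(Z(-5, -3)), -18) = (19837 + 15874) + ((1 + (-4 - 5 - 3)) - 18) = 35711 + ((1 - 12) - 18) = 35711 + (-11 - 18) = 35711 - 29 = 35682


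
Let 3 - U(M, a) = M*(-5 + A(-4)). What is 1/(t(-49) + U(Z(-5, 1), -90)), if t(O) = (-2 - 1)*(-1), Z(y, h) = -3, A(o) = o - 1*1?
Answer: -1/24 ≈ -0.041667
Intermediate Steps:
A(o) = -1 + o (A(o) = o - 1 = -1 + o)
t(O) = 3 (t(O) = -3*(-1) = 3)
U(M, a) = 3 + 10*M (U(M, a) = 3 - M*(-5 + (-1 - 4)) = 3 - M*(-5 - 5) = 3 - M*(-10) = 3 - (-10)*M = 3 + 10*M)
1/(t(-49) + U(Z(-5, 1), -90)) = 1/(3 + (3 + 10*(-3))) = 1/(3 + (3 - 30)) = 1/(3 - 27) = 1/(-24) = -1/24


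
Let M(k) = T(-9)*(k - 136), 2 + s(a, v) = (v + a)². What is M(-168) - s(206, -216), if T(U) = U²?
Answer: -24722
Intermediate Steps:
s(a, v) = -2 + (a + v)² (s(a, v) = -2 + (v + a)² = -2 + (a + v)²)
M(k) = -11016 + 81*k (M(k) = (-9)²*(k - 136) = 81*(-136 + k) = -11016 + 81*k)
M(-168) - s(206, -216) = (-11016 + 81*(-168)) - (-2 + (206 - 216)²) = (-11016 - 13608) - (-2 + (-10)²) = -24624 - (-2 + 100) = -24624 - 1*98 = -24624 - 98 = -24722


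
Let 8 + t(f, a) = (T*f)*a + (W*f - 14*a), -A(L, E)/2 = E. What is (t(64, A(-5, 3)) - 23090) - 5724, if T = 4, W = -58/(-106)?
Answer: -1602666/53 ≈ -30239.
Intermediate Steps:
W = 29/53 (W = -58*(-1/106) = 29/53 ≈ 0.54717)
A(L, E) = -2*E
t(f, a) = -8 - 14*a + 29*f/53 + 4*a*f (t(f, a) = -8 + ((4*f)*a + (29*f/53 - 14*a)) = -8 + (4*a*f + (-14*a + 29*f/53)) = -8 + (-14*a + 29*f/53 + 4*a*f) = -8 - 14*a + 29*f/53 + 4*a*f)
(t(64, A(-5, 3)) - 23090) - 5724 = ((-8 - (-28)*3 + (29/53)*64 + 4*(-2*3)*64) - 23090) - 5724 = ((-8 - 14*(-6) + 1856/53 + 4*(-6)*64) - 23090) - 5724 = ((-8 + 84 + 1856/53 - 1536) - 23090) - 5724 = (-75524/53 - 23090) - 5724 = -1299294/53 - 5724 = -1602666/53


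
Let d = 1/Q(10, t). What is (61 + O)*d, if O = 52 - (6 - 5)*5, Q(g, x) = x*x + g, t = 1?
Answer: 108/11 ≈ 9.8182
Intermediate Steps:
Q(g, x) = g + x² (Q(g, x) = x² + g = g + x²)
d = 1/11 (d = 1/(10 + 1²) = 1/(10 + 1) = 1/11 ≈ 0.090909)
O = 47 (O = 52 - 5 = 47)
(61 + O)*d = (61 + 47)*(1/11) = 108*(1/11) = 108/11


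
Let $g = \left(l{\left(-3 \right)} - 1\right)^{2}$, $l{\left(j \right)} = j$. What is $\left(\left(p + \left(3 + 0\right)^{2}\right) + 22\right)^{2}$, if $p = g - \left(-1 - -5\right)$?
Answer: $1849$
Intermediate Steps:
$g = 16$ ($g = \left(-3 - 1\right)^{2} = \left(-4\right)^{2} = 16$)
$p = 12$ ($p = 16 - \left(-1 - -5\right) = 16 - \left(-1 + 5\right) = 16 - 4 = 12$)
$\left(\left(p + \left(3 + 0\right)^{2}\right) + 22\right)^{2} = \left(\left(12 + \left(3 + 0\right)^{2}\right) + 22\right)^{2} = \left(\left(12 + 3^{2}\right) + 22\right)^{2} = \left(\left(12 + 9\right) + 22\right)^{2} = \left(21 + 22\right)^{2} = 43^{2} = 1849$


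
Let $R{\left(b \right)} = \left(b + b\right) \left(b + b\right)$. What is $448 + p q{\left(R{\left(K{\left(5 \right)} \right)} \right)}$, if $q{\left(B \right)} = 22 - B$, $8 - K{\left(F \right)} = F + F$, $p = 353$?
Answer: $2566$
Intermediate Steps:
$K{\left(F \right)} = 8 - 2 F$ ($K{\left(F \right)} = 8 - \left(F + F\right) = 8 - 2 F$)
$R{\left(b \right)} = 4 b^{2}$ ($R{\left(b \right)} = 2 b 2 b = 4 b^{2}$)
$448 + p q{\left(R{\left(K{\left(5 \right)} \right)} \right)} = 448 + 353 \left(22 - 4 \left(8 - 10\right)^{2}\right) = 448 + 353 \left(22 - 4 \left(-2\right)^{2}\right) = 448 + 353 \left(22 - 4 \cdot 4\right) = 448 + 353 \left(22 - 16\right) = 448 + 353 \cdot 6 = 448 + 2118 = 2566$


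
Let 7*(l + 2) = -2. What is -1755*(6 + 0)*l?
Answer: 168480/7 ≈ 24069.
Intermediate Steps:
l = -16/7 (l = -2 + (⅐)*(-2) = -2 - 2/7 = -16/7 ≈ -2.2857)
-1755*(6 + 0)*l = -1755*(6 + 0)*(-16)/7 = -10530*(-16)/7 = -1755*(-96/7) = 168480/7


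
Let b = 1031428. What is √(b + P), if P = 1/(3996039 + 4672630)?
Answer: √77507505132663167777/8668669 ≈ 1015.6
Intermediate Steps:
P = 1/8668669 ≈ 1.1536e-7
√(b + P) = √(1031428 + 1/8668669) = √(8941107929333/8668669) = √77507505132663167777/8668669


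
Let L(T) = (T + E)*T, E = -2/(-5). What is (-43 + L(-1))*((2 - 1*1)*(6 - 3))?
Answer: -636/5 ≈ -127.20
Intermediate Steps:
E = ⅖ (E = -2*(-⅕) = ⅖ ≈ 0.40000)
L(T) = T*(⅖ + T) (L(T) = (T + ⅖)*T = (⅖ + T)*T = T*(⅖ + T))
(-43 + L(-1))*((2 - 1*1)*(6 - 3)) = (-43 + (⅕)*(-1)*(2 + 5*(-1)))*((2 - 1*1)*(6 - 3)) = (-43 + (⅕)*(-1)*(2 - 5))*((2 - 1)*3) = (-43 + (⅕)*(-1)*(-3))*(1*3) = (-43 + ⅗)*3 = -212/5*3 = -636/5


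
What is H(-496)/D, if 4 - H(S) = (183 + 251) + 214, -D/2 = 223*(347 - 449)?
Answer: -161/11373 ≈ -0.014156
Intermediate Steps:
D = 45492 (D = -446*(347 - 449) = -446*(-102) = -2*(-22746) = 45492)
H(S) = -644 (H(S) = 4 - ((183 + 251) + 214) = 4 - (434 + 214) = 4 - 1*648 = 4 - 648 = -644)
H(-496)/D = -644/45492 = -644*1/45492 = -161/11373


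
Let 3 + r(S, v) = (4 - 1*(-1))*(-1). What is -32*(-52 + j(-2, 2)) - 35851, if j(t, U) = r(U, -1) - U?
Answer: -33867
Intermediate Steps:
r(S, v) = -8 (r(S, v) = -3 + (4 - 1*(-1))*(-1) = -3 + (4 + 1)*(-1) = -3 + 5*(-1) = -3 - 5 = -8)
j(t, U) = -8 - U
-32*(-52 + j(-2, 2)) - 35851 = -32*(-52 + (-8 - 1*2)) - 35851 = -32*(-52 + (-8 - 2)) - 35851 = -32*(-52 - 10) - 35851 = -32*(-62) - 35851 = 1984 - 35851 = -33867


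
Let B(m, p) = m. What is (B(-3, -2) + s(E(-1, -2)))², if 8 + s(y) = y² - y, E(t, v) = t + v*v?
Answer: 25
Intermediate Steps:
E(t, v) = t + v²
s(y) = -8 + y² - y (s(y) = -8 + (y² - y) = -8 + y² - y)
(B(-3, -2) + s(E(-1, -2)))² = (-3 + (-8 + (-1 + (-2)²)² - (-1 + (-2)²)))² = (-3 + (-8 + (-1 + 4)² - (-1 + 4)))² = (-3 + (-8 + 3² - 1*3))² = (-3 + (-8 + 9 - 3))² = (-3 - 2)² = (-5)² = 25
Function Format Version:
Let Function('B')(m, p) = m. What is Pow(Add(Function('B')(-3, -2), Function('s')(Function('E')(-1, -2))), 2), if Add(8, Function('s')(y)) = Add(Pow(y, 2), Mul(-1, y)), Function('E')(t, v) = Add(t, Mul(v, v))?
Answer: 25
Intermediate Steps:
Function('E')(t, v) = Add(t, Pow(v, 2))
Function('s')(y) = Add(-8, Pow(y, 2), Mul(-1, y)) (Function('s')(y) = Add(-8, Add(Pow(y, 2), Mul(-1, y))) = Add(-8, Pow(y, 2), Mul(-1, y)))
Pow(Add(Function('B')(-3, -2), Function('s')(Function('E')(-1, -2))), 2) = Pow(Add(-3, Add(-8, Pow(Add(-1, Pow(-2, 2)), 2), Mul(-1, Add(-1, Pow(-2, 2))))), 2) = Pow(Add(-3, Add(-8, Pow(Add(-1, 4), 2), Mul(-1, Add(-1, 4)))), 2) = Pow(Add(-3, Add(-8, Pow(3, 2), Mul(-1, 3))), 2) = Pow(Add(-3, Add(-8, 9, -3)), 2) = Pow(Add(-3, -2), 2) = Pow(-5, 2) = 25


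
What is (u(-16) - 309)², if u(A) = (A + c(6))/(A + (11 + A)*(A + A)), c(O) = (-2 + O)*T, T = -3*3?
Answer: 124032769/1296 ≈ 95704.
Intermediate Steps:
T = -9
c(O) = 18 - 9*O (c(O) = (-2 + O)*(-9) = 18 - 9*O)
u(A) = (-36 + A)/(A + 2*A*(11 + A)) (u(A) = (A + (18 - 9*6))/(A + (11 + A)*(A + A)) = (A + (18 - 54))/(A + (11 + A)*(2*A)) = (A - 36)/(A + 2*A*(11 + A)) = (-36 + A)/(A + 2*A*(11 + A)))
(u(-16) - 309)² = ((-36 - 16)/((-16)*(23 + 2*(-16))) - 309)² = (-1/16*(-52)/(23 - 32) - 309)² = (-1/16*(-52)/(-9) - 309)² = (-1/16*(-⅑)*(-52) - 309)² = (-13/36 - 309)² = (-11137/36)² = 124032769/1296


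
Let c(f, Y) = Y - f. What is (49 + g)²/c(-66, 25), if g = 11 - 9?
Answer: 2601/91 ≈ 28.582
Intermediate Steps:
g = 2
(49 + g)²/c(-66, 25) = (49 + 2)²/(25 - 1*(-66)) = 51²/(25 + 66) = 2601/91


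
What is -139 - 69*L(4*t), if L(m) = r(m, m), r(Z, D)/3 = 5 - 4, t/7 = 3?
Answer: -346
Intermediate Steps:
t = 21 (t = 7*3 = 21)
r(Z, D) = 3 (r(Z, D) = 3*(5 - 4) = 3*1 = 3)
L(m) = 3
-139 - 69*L(4*t) = -139 - 69*3 = -139 - 207 = -346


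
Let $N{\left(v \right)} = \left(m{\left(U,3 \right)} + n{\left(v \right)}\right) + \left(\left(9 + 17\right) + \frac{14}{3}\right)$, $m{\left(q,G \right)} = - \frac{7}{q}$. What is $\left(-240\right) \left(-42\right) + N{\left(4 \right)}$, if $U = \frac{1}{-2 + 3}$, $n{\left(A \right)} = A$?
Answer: $\frac{30323}{3} \approx 10108.0$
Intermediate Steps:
$U = 1$ ($U = 1^{-1} = 1$)
$N{\left(v \right)} = \frac{71}{3} + v$ ($N{\left(v \right)} = \left(- \frac{7}{1} + v\right) + \left(\left(9 + 17\right) + \frac{14}{3}\right) = \left(\left(-7\right) 1 + v\right) + \left(26 + 14 \cdot \frac{1}{3}\right) = \left(-7 + v\right) + \left(26 + \frac{14}{3}\right) = \left(-7 + v\right) + \frac{92}{3} = \frac{71}{3} + v$)
$\left(-240\right) \left(-42\right) + N{\left(4 \right)} = \left(-240\right) \left(-42\right) + \left(\frac{71}{3} + 4\right) = 10080 + \frac{83}{3} = \frac{30323}{3}$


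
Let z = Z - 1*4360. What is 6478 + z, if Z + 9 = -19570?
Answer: -17461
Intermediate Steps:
Z = -19579 (Z = -9 - 19570 = -19579)
z = -23939 (z = -19579 - 1*4360 = -19579 - 4360 = -23939)
6478 + z = 6478 - 23939 = -17461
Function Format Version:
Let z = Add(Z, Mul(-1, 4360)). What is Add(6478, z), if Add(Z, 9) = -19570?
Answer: -17461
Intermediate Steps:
Z = -19579 (Z = Add(-9, -19570) = -19579)
z = -23939 (z = Add(-19579, Mul(-1, 4360)) = Add(-19579, -4360) = -23939)
Add(6478, z) = Add(6478, -23939) = -17461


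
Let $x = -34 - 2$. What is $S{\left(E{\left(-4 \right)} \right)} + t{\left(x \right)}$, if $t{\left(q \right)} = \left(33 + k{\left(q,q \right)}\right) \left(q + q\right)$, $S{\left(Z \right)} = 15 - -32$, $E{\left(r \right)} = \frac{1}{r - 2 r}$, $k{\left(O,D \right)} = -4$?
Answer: $-2041$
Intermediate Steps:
$E{\left(r \right)} = - \frac{1}{r}$ ($E{\left(r \right)} = \frac{1}{\left(-1\right) r} = - \frac{1}{r}$)
$x = -36$ ($x = -34 - 2 = -36$)
$S{\left(Z \right)} = 47$ ($S{\left(Z \right)} = 15 + 32 = 47$)
$t{\left(q \right)} = 58 q$ ($t{\left(q \right)} = \left(33 - 4\right) \left(q + q\right) = 29 \cdot 2 q = 58 q$)
$S{\left(E{\left(-4 \right)} \right)} + t{\left(x \right)} = 47 + 58 \left(-36\right) = 47 - 2088 = -2041$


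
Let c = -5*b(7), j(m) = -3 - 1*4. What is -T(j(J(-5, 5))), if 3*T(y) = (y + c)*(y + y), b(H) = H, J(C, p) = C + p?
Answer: -196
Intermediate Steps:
j(m) = -7 (j(m) = -3 - 4 = -7)
c = -35 (c = -5*7 = -35)
T(y) = 2*y*(-35 + y)/3 (T(y) = ((y - 35)*(y + y))/3 = ((-35 + y)*(2*y))/3 = (2*y*(-35 + y))/3 = 2*y*(-35 + y)/3)
-T(j(J(-5, 5))) = -2*(-7)*(-35 - 7)/3 = -2*(-7)*(-42)/3 = -1*196 = -196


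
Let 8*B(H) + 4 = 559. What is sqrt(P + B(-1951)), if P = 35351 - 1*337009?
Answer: I*sqrt(4825418)/4 ≈ 549.17*I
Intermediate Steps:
P = -301658 (P = 35351 - 337009 = -301658)
B(H) = 555/8 (B(H) = -1/2 + (1/8)*559 = -1/2 + 559/8 = 555/8)
sqrt(P + B(-1951)) = sqrt(-301658 + 555/8) = sqrt(-2412709/8) = I*sqrt(4825418)/4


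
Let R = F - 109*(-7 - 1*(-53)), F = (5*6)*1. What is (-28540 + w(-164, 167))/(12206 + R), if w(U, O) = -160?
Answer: -14350/3611 ≈ -3.9740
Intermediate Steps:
F = 30 (F = 30*1 = 30)
R = -4984 (R = 30 - 109*(-7 - 1*(-53)) = 30 - 109*(-7 + 53) = 30 - 109*46 = 30 - 5014 = -4984)
(-28540 + w(-164, 167))/(12206 + R) = (-28540 - 160)/(12206 - 4984) = -28700/7222 = -28700*1/7222 = -14350/3611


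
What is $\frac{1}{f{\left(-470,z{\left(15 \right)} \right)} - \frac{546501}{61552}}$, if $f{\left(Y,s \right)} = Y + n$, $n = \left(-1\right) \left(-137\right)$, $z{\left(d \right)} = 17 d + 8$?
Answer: $- \frac{61552}{21043317} \approx -0.002925$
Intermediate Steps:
$z{\left(d \right)} = 8 + 17 d$
$n = 137$
$f{\left(Y,s \right)} = 137 + Y$ ($f{\left(Y,s \right)} = Y + 137 = 137 + Y$)
$\frac{1}{f{\left(-470,z{\left(15 \right)} \right)} - \frac{546501}{61552}} = \frac{1}{\left(137 - 470\right) - \frac{546501}{61552}} = \frac{1}{-333 - \frac{546501}{61552}} = \frac{1}{- \frac{21043317}{61552}} = - \frac{61552}{21043317}$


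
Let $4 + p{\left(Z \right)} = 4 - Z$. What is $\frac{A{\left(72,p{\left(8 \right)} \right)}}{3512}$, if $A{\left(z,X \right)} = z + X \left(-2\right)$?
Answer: $\frac{11}{439} \approx 0.025057$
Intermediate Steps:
$p{\left(Z \right)} = - Z$ ($p{\left(Z \right)} = -4 - \left(-4 + Z\right) = - Z$)
$A{\left(z,X \right)} = z - 2 X$
$\frac{A{\left(72,p{\left(8 \right)} \right)}}{3512} = \frac{72 - 2 \left(\left(-1\right) 8\right)}{3512} = \left(72 - -16\right) \frac{1}{3512} = \left(72 + 16\right) \frac{1}{3512} = 88 \cdot \frac{1}{3512} = \frac{11}{439}$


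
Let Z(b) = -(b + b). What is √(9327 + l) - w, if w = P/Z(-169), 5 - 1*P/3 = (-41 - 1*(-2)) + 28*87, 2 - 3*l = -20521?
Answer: 276/13 + 2*√4042 ≈ 148.38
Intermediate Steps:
l = 6841 (l = ⅔ - ⅓*(-20521) = ⅔ + 20521/3 = 6841)
Z(b) = -2*b
P = -7176 (P = 15 - 3*((-41 - 1*(-2)) + 28*87) = 15 - 3*((-41 + 2) + 2436) = 15 - 3*(-39 + 2436) = 15 - 3*2397 = 15 - 7191 = -7176)
w = -276/13 (w = -7176/((-2*(-169))) = -7176/338 = -7176*1/338 = -276/13 ≈ -21.231)
√(9327 + l) - w = √(9327 + 6841) - 1*(-276/13) = √16168 + 276/13 = 2*√4042 + 276/13 = 276/13 + 2*√4042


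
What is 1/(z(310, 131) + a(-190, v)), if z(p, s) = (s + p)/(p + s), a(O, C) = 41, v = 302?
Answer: 1/42 ≈ 0.023810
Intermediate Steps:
z(p, s) = 1 (z(p, s) = (p + s)/(p + s) = 1)
1/(z(310, 131) + a(-190, v)) = 1/(1 + 41) = 1/42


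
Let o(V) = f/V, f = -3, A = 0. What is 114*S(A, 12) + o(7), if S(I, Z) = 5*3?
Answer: 11967/7 ≈ 1709.6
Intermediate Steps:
S(I, Z) = 15
o(V) = -3/V
114*S(A, 12) + o(7) = 114*15 - 3/7 = 1710 - 3*⅐ = 1710 - 3/7 = 11967/7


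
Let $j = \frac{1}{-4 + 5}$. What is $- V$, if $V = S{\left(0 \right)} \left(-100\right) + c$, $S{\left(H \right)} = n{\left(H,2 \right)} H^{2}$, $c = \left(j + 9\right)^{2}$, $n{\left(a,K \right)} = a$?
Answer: $-100$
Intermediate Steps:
$j = 1$ ($j = 1^{-1} = 1$)
$c = 100$ ($c = \left(1 + 9\right)^{2} = 10^{2} = 100$)
$S{\left(H \right)} = H^{3}$ ($S{\left(H \right)} = H H^{2} = H^{3}$)
$V = 100$ ($V = 0^{3} \left(-100\right) + 100 = 0 \left(-100\right) + 100 = 0 + 100 = 100$)
$- V = \left(-1\right) 100 = -100$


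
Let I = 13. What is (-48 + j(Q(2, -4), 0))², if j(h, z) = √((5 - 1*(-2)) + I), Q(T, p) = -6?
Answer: 2324 - 192*√5 ≈ 1894.7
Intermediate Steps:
j(h, z) = 2*√5 (j(h, z) = √((5 - 1*(-2)) + 13) = √((5 + 2) + 13) = √(7 + 13) = √20 = 2*√5)
(-48 + j(Q(2, -4), 0))² = (-48 + 2*√5)²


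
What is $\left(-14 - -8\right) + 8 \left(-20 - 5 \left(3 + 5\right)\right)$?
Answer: $-486$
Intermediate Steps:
$\left(-14 - -8\right) + 8 \left(-20 - 5 \left(3 + 5\right)\right) = \left(-14 + 8\right) + 8 \left(-20 - 5 \cdot 8\right) = -6 + 8 \left(-20 - 40\right) = -6 + 8 \left(-60\right) = -6 - 480 = -486$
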